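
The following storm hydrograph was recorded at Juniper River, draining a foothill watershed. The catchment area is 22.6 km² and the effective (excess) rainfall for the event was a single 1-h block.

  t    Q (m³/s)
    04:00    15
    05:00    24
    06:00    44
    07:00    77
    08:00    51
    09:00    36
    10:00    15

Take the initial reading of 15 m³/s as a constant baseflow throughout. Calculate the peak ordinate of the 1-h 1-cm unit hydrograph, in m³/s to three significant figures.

U_p ≈ 24.8 m³/s

Direct runoff: 0.0, 9.0, 29.0, 62.0, 36.0, 21.0, 0.0 m³/s; ΣQ_DR = 157.0 m³/s, peak = 62.0 m³/s.
Runoff depth d = ΣQ_DR·Δt / A = 157.0 × 3600 / (22.6 km²) = 25.01 mm.
The 1-cm UH is the DRH scaled by (10 mm)/d, so U_p = 62.0 × 10/25.01 = 24.8 m³/s.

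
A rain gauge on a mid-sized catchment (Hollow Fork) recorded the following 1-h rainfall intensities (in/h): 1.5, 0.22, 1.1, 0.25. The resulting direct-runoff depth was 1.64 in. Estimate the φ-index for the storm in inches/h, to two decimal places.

φ ≈ 0.48 in/h

Only the 2 blocks with intensity above φ contribute runoff: 1.5, 1.1 in/h.
Σ(I−φ)·Δt = d  ⇒  (1.5+1.1 − 2φ)·1 = 1.64
φ = (2.600 − 1.64/1) / 2 = 0.48 in/h.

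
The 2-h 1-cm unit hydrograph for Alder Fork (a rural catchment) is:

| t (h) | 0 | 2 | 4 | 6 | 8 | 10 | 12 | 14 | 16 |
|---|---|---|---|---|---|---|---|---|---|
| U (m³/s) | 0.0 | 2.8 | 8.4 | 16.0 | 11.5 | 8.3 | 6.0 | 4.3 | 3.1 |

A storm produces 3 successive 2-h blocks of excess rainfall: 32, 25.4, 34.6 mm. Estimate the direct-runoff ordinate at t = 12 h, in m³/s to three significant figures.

Q ≈ 80.1 m³/s

By discrete convolution, Q_j = Σ (P_i / 10 mm) · U_{j−i}.
At t = 12 h (j=6): Q = (32/10)·6.0 + (25.4/10)·8.3 + (34.6/10)·11.5 = 80.1 m³/s.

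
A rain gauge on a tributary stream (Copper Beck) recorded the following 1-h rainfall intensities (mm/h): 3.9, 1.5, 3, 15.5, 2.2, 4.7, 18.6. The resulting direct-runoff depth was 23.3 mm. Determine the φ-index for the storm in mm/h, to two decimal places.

φ ≈ 5.40 mm/h

Only the 2 blocks with intensity above φ contribute runoff: 15.5, 18.6 mm/h.
Σ(I−φ)·Δt = d  ⇒  (15.5+18.6 − 2φ)·1 = 23.3
φ = (34.10 − 23.3/1) / 2 = 5.40 mm/h.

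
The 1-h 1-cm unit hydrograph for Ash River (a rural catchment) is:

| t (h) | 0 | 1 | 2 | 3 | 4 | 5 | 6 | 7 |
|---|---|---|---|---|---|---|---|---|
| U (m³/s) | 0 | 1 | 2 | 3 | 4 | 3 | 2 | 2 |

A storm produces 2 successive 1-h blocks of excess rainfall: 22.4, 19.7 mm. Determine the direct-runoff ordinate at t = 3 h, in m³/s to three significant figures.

By discrete convolution, Q_j = Σ (P_i / 10 mm) · U_{j−i}.
At t = 3 h (j=3): Q = (22.4/10)·3 + (19.7/10)·2 = 10.7 m³/s.

Q ≈ 10.7 m³/s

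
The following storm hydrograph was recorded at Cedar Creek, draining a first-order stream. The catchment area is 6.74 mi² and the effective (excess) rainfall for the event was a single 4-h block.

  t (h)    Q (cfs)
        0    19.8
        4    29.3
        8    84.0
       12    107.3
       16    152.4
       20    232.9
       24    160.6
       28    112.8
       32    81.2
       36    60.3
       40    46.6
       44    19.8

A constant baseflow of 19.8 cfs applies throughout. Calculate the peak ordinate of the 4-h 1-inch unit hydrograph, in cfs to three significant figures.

Direct runoff: 0.0, 9.5, 64.2, 87.5, 132.6, 213.1, 140.8, 93.0, 61.4, 40.5, 26.8, 0.0 cfs; ΣQ_DR = 869.4 cfs, peak = 213.1 cfs.
Runoff depth d = ΣQ_DR·Δt / A = 869.4 × 14400 / (6.74 mi²) = 0.7995 in.
The 1-inch UH is the DRH scaled by (1 in)/d, so U_p = 213.1 × 1/0.7995 = 267 cfs.

U_p ≈ 267 cfs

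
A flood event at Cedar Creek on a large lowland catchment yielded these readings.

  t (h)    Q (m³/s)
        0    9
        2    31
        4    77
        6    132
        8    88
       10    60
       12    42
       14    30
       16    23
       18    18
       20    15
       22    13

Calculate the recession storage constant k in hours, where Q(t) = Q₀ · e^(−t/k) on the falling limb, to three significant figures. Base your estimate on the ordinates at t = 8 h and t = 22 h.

On the falling limb, Q drops from 88 to 13 m³/s between t = 8 h and t = 22 h (Δt = 14 h).
k = −Δt / ln(Q₂/Q₁) = −14 / ln(13/88) = 7.32 h.

k ≈ 7.32 h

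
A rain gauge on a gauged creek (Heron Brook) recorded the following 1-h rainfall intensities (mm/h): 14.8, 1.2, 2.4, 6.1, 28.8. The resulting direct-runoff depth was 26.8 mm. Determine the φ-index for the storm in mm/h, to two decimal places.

Only the 2 blocks with intensity above φ contribute runoff: 14.8, 28.8 mm/h.
Σ(I−φ)·Δt = d  ⇒  (14.8+28.8 − 2φ)·1 = 26.8
φ = (43.60 − 26.8/1) / 2 = 8.40 mm/h.

φ ≈ 8.40 mm/h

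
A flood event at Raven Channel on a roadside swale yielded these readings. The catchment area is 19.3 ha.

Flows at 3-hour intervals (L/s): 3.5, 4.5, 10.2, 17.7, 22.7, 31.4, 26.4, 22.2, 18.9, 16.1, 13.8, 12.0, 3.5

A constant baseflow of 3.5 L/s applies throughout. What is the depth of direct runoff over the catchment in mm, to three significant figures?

Direct runoff: 0.0, 1.0, 6.7, 14.2, 19.2, 27.9, 22.9, 18.7, 15.4, 12.6, 10.3, 8.5, 0.0 L/s; ΣQ_DR = 157.4 L/s.
V = ΣQ_DR · Δt = 157.4 × 10800 s = 1.700 × 10^6 L.
Over A = 19.3 ha, depth = V / A = 8.81 mm.

d ≈ 8.81 mm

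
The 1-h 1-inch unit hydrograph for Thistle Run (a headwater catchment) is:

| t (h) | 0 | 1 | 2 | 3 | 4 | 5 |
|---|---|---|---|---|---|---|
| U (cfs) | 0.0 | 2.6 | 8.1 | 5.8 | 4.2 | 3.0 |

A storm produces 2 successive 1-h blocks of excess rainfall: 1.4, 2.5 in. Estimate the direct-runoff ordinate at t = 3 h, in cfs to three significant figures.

By discrete convolution, Q_j = Σ (P_i / 1 in) · U_{j−i}.
At t = 3 h (j=3): Q = (1.4/1)·5.8 + (2.5/1)·8.1 = 28.4 cfs.

Q ≈ 28.4 cfs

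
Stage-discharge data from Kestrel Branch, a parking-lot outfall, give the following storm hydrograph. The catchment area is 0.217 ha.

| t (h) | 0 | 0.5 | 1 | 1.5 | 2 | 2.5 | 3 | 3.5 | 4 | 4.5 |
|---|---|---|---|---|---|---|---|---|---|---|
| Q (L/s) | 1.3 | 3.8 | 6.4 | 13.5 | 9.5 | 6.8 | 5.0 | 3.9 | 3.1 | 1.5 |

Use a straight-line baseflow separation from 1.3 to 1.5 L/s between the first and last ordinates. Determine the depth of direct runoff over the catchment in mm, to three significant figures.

d ≈ 33.8 mm

Direct runoff: 0.00, 2.48, 5.06, 12.13, 8.11, 5.39, 3.57, 2.44, 1.62, 0.00 L/s; ΣQ_DR = 40.80 L/s.
V = ΣQ_DR · Δt = 40.80 × 1800 s = 73440 L.
Over A = 0.217 ha, depth = V / A = 33.8 mm.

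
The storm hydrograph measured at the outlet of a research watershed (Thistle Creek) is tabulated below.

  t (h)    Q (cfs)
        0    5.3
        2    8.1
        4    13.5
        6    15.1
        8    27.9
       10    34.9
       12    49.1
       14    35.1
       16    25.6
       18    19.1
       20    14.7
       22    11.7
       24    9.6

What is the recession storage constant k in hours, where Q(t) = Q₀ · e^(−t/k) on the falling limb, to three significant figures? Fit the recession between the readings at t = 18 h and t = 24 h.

k ≈ 8.72 h

On the falling limb, Q drops from 19.1 to 9.6 cfs between t = 18 h and t = 24 h (Δt = 6 h).
k = −Δt / ln(Q₂/Q₁) = −6 / ln(9.6/19.1) = 8.72 h.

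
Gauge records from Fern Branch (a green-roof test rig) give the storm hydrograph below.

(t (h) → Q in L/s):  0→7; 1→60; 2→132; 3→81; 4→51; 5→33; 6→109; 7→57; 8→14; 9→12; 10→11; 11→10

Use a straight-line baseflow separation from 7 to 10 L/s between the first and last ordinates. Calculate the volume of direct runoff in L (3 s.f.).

Direct-runoff ordinates (Q − Q_b): 0.00, 52.73, 124.45, 73.18, 42.91, 24.64, 100.36, 48.09, 4.82, 2.55, 1.27, 0.00 L/s.
ΣQ_DR = 475.0 L/s.
With Δt = 1 h = 3600 s, V = ΣQ_DR · Δt = 475.0 × 3600 = 1.71 × 10^6 L.

V ≈ 1.71 × 10^6 L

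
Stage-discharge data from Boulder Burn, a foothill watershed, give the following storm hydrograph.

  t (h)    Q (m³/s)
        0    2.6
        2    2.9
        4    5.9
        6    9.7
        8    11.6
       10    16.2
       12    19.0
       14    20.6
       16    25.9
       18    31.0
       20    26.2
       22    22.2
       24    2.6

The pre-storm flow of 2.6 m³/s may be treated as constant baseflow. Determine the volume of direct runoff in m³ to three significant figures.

Direct-runoff ordinates (Q − Q_b): 0.0, 0.3, 3.3, 7.1, 9.0, 13.6, 16.4, 18.0, 23.3, 28.4, 23.6, 19.6, 0.0 m³/s.
ΣQ_DR = 162.6 m³/s.
With Δt = 2 h = 7200 s, V = ΣQ_DR · Δt = 162.6 × 7200 = 1.17 × 10^6 m³.

V ≈ 1.17 × 10^6 m³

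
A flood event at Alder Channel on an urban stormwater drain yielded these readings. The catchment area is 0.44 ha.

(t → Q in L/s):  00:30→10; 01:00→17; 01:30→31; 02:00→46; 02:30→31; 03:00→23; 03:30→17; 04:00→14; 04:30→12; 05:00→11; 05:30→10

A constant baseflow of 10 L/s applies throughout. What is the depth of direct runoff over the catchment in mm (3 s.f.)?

d ≈ 45.8 mm

Direct runoff: 0.0, 7.0, 21.0, 36.0, 21.0, 13.0, 7.0, 4.0, 2.0, 1.0, 0.0 L/s; ΣQ_DR = 112.0 L/s.
V = ΣQ_DR · Δt = 112.0 × 1800 s = 2.016 × 10^5 L.
Over A = 0.44 ha, depth = V / A = 45.8 mm.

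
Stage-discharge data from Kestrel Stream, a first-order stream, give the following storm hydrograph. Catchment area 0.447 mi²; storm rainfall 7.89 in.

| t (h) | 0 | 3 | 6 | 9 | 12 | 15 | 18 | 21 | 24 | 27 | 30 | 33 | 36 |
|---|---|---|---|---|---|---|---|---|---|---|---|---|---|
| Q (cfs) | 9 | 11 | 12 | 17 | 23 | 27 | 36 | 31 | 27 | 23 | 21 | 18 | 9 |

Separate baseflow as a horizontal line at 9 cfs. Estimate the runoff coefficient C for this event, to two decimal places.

C ≈ 0.19

ΣQ_DR = 147.0 cfs; V = ΣQ_DR·Δt = 1.588 × 10^6 ft³.
Runoff depth d = V / A = 1.529 in.
C = d / P = 1.529 / 7.89 = 0.19.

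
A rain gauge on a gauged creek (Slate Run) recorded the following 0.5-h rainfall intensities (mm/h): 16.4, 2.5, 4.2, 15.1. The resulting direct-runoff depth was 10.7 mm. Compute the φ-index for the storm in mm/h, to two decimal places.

Only the 2 blocks with intensity above φ contribute runoff: 16.4, 15.1 mm/h.
Σ(I−φ)·Δt = d  ⇒  (16.4+15.1 − 2φ)·0.5 = 10.7
φ = (31.50 − 10.7/0.5) / 2 = 5.05 mm/h.

φ ≈ 5.05 mm/h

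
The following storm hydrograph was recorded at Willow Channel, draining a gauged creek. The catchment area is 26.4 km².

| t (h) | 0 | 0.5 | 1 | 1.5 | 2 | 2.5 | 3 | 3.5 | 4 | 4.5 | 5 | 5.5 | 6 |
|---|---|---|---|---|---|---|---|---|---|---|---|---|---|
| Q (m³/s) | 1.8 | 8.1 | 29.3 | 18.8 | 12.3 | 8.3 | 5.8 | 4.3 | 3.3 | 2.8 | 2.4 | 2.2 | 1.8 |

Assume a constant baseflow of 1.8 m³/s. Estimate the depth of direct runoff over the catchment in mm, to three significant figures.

d ≈ 5.30 mm

Direct runoff: 0.0, 6.3, 27.5, 17.0, 10.5, 6.5, 4.0, 2.5, 1.5, 1.0, 0.6, 0.4, 0.0 m³/s; ΣQ_DR = 77.80 m³/s.
V = ΣQ_DR · Δt = 77.80 × 1800 s = 1.400 × 10^5 m³.
Over A = 26.4 km², depth = V / A = 5.30 mm.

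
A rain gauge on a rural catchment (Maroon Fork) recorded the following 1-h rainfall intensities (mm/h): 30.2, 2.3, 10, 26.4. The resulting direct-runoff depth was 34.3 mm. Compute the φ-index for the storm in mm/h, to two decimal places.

φ ≈ 11.15 mm/h

Only the 2 blocks with intensity above φ contribute runoff: 30.2, 26.4 mm/h.
Σ(I−φ)·Δt = d  ⇒  (30.2+26.4 − 2φ)·1 = 34.3
φ = (56.60 − 34.3/1) / 2 = 11.15 mm/h.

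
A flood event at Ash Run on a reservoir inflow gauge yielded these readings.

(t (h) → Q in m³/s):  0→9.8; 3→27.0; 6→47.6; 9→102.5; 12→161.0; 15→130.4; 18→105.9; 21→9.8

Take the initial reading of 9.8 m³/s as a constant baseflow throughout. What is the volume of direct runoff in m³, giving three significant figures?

V ≈ 5.57 × 10^6 m³

Direct-runoff ordinates (Q − Q_b): 0.0, 17.2, 37.8, 92.7, 151.2, 120.6, 96.1, 0.0 m³/s.
ΣQ_DR = 515.6 m³/s.
With Δt = 3 h = 10800 s, V = ΣQ_DR · Δt = 515.6 × 10800 = 5.57 × 10^6 m³.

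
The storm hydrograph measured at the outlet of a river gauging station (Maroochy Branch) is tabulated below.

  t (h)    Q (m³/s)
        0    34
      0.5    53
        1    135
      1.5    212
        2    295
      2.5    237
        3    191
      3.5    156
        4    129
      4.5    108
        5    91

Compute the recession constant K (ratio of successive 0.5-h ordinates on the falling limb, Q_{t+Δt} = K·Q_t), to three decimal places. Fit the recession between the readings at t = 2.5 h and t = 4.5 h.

K ≈ 0.822

Using the recession-limb readings at t = 2.5 h and t = 4.5 h: Q falls from 237 to 108 m³/s over 4 intervals.
K = (Q₂/Q₁)^(1/4) = (108/237)^(1/4) = 0.822.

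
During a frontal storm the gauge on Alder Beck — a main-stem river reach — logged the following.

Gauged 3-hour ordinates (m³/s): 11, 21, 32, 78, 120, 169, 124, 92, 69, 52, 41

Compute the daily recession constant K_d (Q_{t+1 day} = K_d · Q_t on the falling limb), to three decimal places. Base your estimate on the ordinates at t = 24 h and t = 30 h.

Between t = 24 h and t = 30 h the flow falls from 69 to 41 m³/s over 2×3 h = 6 h.
Per-interval ratio K = (41/69)^(1/2) = 0.7708; K_d = K^(24/3) = 0.125.

K_d ≈ 0.125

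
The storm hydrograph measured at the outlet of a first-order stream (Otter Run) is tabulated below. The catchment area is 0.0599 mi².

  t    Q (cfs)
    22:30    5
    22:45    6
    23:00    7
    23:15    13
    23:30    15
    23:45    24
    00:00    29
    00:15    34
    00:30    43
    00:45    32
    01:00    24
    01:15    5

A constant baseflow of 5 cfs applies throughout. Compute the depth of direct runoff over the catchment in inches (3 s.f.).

Direct runoff: 0.0, 1.0, 2.0, 8.0, 10.0, 19.0, 24.0, 29.0, 38.0, 27.0, 19.0, 0.0 cfs; ΣQ_DR = 177.0 cfs.
V = ΣQ_DR · Δt = 177.0 × 900 s = 1.593 × 10^5 ft³.
Over A = 0.0599 mi², depth = V / A = 1.14 in.

d ≈ 1.14 in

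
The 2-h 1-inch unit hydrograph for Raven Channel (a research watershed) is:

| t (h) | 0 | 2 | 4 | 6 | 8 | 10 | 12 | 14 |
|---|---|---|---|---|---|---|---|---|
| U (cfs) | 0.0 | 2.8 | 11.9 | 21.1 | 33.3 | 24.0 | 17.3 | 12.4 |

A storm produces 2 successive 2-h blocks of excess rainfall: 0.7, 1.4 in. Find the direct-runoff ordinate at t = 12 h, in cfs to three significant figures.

Q ≈ 45.7 cfs

By discrete convolution, Q_j = Σ (P_i / 1 in) · U_{j−i}.
At t = 12 h (j=6): Q = (0.7/1)·17.3 + (1.4/1)·24.0 = 45.7 cfs.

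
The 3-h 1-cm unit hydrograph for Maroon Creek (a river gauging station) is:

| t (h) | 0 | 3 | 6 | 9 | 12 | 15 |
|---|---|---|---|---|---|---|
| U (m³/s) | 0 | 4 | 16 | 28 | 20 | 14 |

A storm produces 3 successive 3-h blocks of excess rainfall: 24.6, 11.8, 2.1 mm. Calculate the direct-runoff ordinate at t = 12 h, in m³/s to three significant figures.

By discrete convolution, Q_j = Σ (P_i / 10 mm) · U_{j−i}.
At t = 12 h (j=4): Q = (24.6/10)·20 + (11.8/10)·28 + (2.1/10)·16 = 85.6 m³/s.

Q ≈ 85.6 m³/s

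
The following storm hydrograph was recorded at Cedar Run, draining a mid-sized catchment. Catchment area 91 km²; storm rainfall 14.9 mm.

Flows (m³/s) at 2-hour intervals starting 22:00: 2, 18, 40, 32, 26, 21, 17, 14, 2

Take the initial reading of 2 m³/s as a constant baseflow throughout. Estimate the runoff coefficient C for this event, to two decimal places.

C ≈ 0.82

ΣQ_DR = 154.0 m³/s; V = ΣQ_DR·Δt = 1.109 × 10^6 m³.
Runoff depth d = V / A = 12.18 mm.
C = d / P = 12.18 / 14.9 = 0.82.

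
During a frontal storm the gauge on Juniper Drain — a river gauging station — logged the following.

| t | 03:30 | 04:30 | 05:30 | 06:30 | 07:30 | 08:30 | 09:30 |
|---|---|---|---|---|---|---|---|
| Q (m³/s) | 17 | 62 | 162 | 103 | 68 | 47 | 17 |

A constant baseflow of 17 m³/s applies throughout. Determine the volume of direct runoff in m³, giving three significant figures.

V ≈ 1.29 × 10^6 m³

Direct-runoff ordinates (Q − Q_b): 0.0, 45.0, 145.0, 86.0, 51.0, 30.0, 0.0 m³/s.
ΣQ_DR = 357.0 m³/s.
With Δt = 1 h = 3600 s, V = ΣQ_DR · Δt = 357.0 × 3600 = 1.29 × 10^6 m³.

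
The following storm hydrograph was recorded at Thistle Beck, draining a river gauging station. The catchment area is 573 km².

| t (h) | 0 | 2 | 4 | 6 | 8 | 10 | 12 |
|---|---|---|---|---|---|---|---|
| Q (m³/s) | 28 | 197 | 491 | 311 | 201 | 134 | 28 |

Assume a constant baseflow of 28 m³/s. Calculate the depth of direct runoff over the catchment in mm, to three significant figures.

d ≈ 15.0 mm

Direct runoff: 0.0, 169.0, 463.0, 283.0, 173.0, 106.0, 0.0 m³/s; ΣQ_DR = 1194 m³/s.
V = ΣQ_DR · Δt = 1194 × 7200 s = 8.597 × 10^6 m³.
Over A = 573 km², depth = V / A = 15.0 mm.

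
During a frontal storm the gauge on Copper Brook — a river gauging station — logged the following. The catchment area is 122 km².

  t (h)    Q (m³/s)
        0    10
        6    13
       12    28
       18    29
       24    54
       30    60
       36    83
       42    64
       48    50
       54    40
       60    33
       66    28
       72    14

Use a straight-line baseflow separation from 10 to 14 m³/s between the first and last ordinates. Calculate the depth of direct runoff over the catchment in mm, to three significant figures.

d ≈ 62.0 mm

Direct runoff: 0.00, 2.67, 17.33, 18.00, 42.67, 48.33, 71.00, 51.67, 37.33, 27.00, 19.67, 14.33, 0.00 m³/s; ΣQ_DR = 350.0 m³/s.
V = ΣQ_DR · Δt = 350.0 × 21600 s = 7.560 × 10^6 m³.
Over A = 122 km², depth = V / A = 62.0 mm.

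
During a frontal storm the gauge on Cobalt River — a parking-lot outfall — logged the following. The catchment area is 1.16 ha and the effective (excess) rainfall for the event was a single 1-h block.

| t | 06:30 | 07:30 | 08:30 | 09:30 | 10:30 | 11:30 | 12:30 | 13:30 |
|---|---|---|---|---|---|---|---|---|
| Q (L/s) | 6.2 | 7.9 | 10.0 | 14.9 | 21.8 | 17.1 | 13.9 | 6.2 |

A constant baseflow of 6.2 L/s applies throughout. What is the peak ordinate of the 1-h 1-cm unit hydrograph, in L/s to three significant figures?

U_p ≈ 10.4 L/s

Direct runoff: 0.0, 1.7, 3.8, 8.7, 15.6, 10.9, 7.7, 0.0 L/s; ΣQ_DR = 48.40 L/s, peak = 15.6 L/s.
Runoff depth d = ΣQ_DR·Δt / A = 48.40 × 3600 / (1.16 ha) = 15.02 mm.
The 1-cm UH is the DRH scaled by (10 mm)/d, so U_p = 15.6 × 10/15.02 = 10.4 L/s.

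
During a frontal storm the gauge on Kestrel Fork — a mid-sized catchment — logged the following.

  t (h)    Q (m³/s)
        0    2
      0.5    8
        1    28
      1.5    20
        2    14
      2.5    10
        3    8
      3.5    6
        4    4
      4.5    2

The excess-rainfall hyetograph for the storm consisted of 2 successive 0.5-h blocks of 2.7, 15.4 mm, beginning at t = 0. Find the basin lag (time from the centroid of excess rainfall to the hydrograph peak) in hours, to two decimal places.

Centroid of excess rainfall: t_c = Σ P_i·t̄_i / ΣP_i = 0.6754 h (block centres at 0.25, 0.75 h).
Hydrograph peak occurs at t = 1 h, so basin lag t_L = 1 − 0.6754 = 0.32 h.

t_L ≈ 0.32 h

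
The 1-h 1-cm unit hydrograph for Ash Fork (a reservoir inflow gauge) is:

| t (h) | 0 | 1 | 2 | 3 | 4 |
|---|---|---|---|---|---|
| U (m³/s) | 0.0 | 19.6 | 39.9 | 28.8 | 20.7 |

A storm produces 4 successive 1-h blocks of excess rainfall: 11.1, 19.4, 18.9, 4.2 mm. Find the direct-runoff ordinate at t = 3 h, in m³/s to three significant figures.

By discrete convolution, Q_j = Σ (P_i / 10 mm) · U_{j−i}.
At t = 3 h (j=3): Q = (11.1/10)·28.8 + (19.4/10)·39.9 + (18.9/10)·19.6 + (4.2/10)·0.0 = 146 m³/s.

Q ≈ 146 m³/s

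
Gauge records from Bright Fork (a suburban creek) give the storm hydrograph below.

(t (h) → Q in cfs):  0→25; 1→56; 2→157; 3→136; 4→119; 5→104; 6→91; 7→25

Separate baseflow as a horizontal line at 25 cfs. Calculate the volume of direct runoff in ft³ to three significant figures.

Direct-runoff ordinates (Q − Q_b): 0.0, 31.0, 132.0, 111.0, 94.0, 79.0, 66.0, 0.0 cfs.
ΣQ_DR = 513.0 cfs.
With Δt = 1 h = 3600 s, V = ΣQ_DR · Δt = 513.0 × 3600 = 1.85 × 10^6 ft³.

V ≈ 1.85 × 10^6 ft³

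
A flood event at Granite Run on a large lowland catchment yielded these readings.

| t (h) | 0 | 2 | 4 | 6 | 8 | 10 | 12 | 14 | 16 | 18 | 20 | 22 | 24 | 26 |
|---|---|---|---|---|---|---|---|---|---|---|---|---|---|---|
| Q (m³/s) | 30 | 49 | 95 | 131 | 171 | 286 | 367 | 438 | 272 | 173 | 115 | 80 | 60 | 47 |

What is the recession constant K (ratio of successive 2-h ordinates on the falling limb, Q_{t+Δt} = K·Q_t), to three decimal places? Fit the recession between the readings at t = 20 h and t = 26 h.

Using the recession-limb readings at t = 20 h and t = 26 h: Q falls from 115 to 47 m³/s over 3 intervals.
K = (Q₂/Q₁)^(1/3) = (47/115)^(1/3) = 0.742.

K ≈ 0.742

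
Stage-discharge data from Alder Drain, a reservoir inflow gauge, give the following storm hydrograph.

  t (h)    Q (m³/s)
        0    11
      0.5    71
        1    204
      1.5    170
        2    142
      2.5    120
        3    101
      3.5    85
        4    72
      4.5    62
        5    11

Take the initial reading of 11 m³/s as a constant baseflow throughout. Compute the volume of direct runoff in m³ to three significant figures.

V ≈ 1.67 × 10^6 m³

Direct-runoff ordinates (Q − Q_b): 0.0, 60.0, 193.0, 159.0, 131.0, 109.0, 90.0, 74.0, 61.0, 51.0, 0.0 m³/s.
ΣQ_DR = 928.0 m³/s.
With Δt = 0.5 h = 1800 s, V = ΣQ_DR · Δt = 928.0 × 1800 = 1.67 × 10^6 m³.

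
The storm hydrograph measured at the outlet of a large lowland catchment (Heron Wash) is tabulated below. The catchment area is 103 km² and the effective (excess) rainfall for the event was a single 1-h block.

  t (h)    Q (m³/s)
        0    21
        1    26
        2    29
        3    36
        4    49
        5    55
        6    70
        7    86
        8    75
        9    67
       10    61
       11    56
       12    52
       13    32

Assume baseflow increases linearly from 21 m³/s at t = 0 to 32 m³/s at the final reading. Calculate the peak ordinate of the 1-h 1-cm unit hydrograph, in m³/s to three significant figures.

Direct runoff: 0.00, 4.15, 6.31, 12.46, 24.62, 29.77, 43.92, 59.08, 47.23, 38.38, 31.54, 25.69, 20.85, 0.00 m³/s; ΣQ_DR = 344.0 m³/s, peak = 59.08 m³/s.
Runoff depth d = ΣQ_DR·Δt / A = 344.0 × 3600 / (103 km²) = 12.02 mm.
The 1-cm UH is the DRH scaled by (10 mm)/d, so U_p = 59.08 × 10/12.02 = 49.1 m³/s.

U_p ≈ 49.1 m³/s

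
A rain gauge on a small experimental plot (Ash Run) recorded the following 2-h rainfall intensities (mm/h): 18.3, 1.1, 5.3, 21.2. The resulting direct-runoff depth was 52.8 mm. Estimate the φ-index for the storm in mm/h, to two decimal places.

φ ≈ 6.55 mm/h

Only the 2 blocks with intensity above φ contribute runoff: 18.3, 21.2 mm/h.
Σ(I−φ)·Δt = d  ⇒  (18.3+21.2 − 2φ)·2 = 52.8
φ = (39.50 − 52.8/2) / 2 = 6.55 mm/h.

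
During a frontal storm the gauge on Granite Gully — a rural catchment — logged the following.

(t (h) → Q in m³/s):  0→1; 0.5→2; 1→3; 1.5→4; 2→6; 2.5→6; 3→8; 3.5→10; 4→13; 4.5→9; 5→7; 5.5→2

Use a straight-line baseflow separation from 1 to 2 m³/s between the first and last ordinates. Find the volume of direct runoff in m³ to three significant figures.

Direct-runoff ordinates (Q − Q_b): 0.00, 0.91, 1.82, 2.73, 4.64, 4.55, 6.45, 8.36, 11.27, 7.18, 5.09, 0.00 m³/s.
ΣQ_DR = 53.00 m³/s.
With Δt = 0.5 h = 1800 s, V = ΣQ_DR · Δt = 53.00 × 1800 = 95400 m³.

V ≈ 95400 m³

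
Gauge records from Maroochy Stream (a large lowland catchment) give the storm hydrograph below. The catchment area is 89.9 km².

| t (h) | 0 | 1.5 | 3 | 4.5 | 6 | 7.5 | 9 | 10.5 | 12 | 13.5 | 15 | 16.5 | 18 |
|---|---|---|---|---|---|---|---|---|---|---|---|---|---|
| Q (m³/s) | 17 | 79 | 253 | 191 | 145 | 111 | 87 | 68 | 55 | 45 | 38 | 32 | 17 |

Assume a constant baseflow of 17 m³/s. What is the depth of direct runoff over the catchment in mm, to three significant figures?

Direct runoff: 0.0, 62.0, 236.0, 174.0, 128.0, 94.0, 70.0, 51.0, 38.0, 28.0, 21.0, 15.0, 0.0 m³/s; ΣQ_DR = 917.0 m³/s.
V = ΣQ_DR · Δt = 917.0 × 5400 s = 4.952 × 10^6 m³.
Over A = 89.9 km², depth = V / A = 55.1 mm.

d ≈ 55.1 mm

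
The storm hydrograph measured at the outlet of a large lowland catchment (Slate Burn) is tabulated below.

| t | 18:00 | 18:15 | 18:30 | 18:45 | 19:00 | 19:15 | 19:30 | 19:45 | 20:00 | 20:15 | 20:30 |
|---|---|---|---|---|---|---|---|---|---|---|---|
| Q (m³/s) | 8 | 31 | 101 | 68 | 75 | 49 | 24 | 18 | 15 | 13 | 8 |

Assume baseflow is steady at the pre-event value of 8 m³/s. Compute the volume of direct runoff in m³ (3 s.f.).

Direct-runoff ordinates (Q − Q_b): 0.0, 23.0, 93.0, 60.0, 67.0, 41.0, 16.0, 10.0, 7.0, 5.0, 0.0 m³/s.
ΣQ_DR = 322.0 m³/s.
With Δt = 0.25 h = 900 s, V = ΣQ_DR · Δt = 322.0 × 900 = 2.90 × 10^5 m³.

V ≈ 2.90 × 10^5 m³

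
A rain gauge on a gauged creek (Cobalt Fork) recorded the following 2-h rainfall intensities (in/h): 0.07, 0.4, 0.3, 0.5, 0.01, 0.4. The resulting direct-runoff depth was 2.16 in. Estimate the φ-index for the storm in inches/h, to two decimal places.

φ ≈ 0.13 in/h

Only the 4 blocks with intensity above φ contribute runoff: 0.4, 0.3, 0.5, 0.4 in/h.
Σ(I−φ)·Δt = d  ⇒  (0.4+0.3+0.5+0.4 − 4φ)·2 = 2.16
φ = (1.600 − 2.16/2) / 4 = 0.13 in/h.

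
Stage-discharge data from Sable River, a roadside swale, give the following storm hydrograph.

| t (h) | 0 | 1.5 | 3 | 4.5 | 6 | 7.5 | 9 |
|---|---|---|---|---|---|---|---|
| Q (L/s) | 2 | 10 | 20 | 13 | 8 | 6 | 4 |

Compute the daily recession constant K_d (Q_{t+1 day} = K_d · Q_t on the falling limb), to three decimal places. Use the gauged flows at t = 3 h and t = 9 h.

K_d ≈ 0.002

Between t = 3 h and t = 9 h the flow falls from 20 to 4 L/s over 4×1.5 h = 6 h.
Per-interval ratio K = (4/20)^(1/4) = 0.6687; K_d = K^(24/1.5) = 0.002.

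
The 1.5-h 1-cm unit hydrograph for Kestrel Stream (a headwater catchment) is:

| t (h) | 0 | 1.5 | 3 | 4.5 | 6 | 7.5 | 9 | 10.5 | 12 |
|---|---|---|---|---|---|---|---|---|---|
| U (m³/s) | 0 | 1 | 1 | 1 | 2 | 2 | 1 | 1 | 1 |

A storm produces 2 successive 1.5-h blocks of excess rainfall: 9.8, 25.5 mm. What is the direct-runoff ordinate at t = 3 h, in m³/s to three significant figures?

By discrete convolution, Q_j = Σ (P_i / 10 mm) · U_{j−i}.
At t = 3 h (j=2): Q = (9.8/10)·1 + (25.5/10)·1 = 3.53 m³/s.

Q ≈ 3.53 m³/s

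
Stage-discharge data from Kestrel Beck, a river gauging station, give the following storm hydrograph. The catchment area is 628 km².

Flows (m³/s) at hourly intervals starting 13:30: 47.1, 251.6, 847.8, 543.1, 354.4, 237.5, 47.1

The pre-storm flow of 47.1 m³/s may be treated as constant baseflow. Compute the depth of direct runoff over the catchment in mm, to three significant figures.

Direct runoff: 0.0, 204.5, 800.7, 496.0, 307.3, 190.4, 0.0 m³/s; ΣQ_DR = 1999 m³/s.
V = ΣQ_DR · Δt = 1999 × 3600 s = 7.196 × 10^6 m³.
Over A = 628 km², depth = V / A = 11.5 mm.

d ≈ 11.5 mm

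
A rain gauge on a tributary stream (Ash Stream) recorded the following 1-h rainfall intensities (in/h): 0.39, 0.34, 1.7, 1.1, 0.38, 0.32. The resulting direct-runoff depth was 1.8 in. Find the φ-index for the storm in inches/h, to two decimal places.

Only the 2 blocks with intensity above φ contribute runoff: 1.7, 1.1 in/h.
Σ(I−φ)·Δt = d  ⇒  (1.7+1.1 − 2φ)·1 = 1.8
φ = (2.800 − 1.8/1) / 2 = 0.50 in/h.

φ ≈ 0.50 in/h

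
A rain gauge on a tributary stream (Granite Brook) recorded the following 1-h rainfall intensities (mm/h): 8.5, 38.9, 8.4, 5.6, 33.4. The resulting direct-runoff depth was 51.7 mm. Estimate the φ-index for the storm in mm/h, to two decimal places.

Only the 2 blocks with intensity above φ contribute runoff: 38.9, 33.4 mm/h.
Σ(I−φ)·Δt = d  ⇒  (38.9+33.4 − 2φ)·1 = 51.7
φ = (72.30 − 51.7/1) / 2 = 10.30 mm/h.

φ ≈ 10.30 mm/h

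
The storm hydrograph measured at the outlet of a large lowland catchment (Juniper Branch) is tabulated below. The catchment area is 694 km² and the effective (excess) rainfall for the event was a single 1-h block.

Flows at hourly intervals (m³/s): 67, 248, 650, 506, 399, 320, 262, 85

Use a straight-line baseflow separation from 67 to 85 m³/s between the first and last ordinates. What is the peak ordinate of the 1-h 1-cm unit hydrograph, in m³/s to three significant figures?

U_p ≈ 577 m³/s

Direct runoff: 0.00, 178.43, 577.86, 431.29, 321.71, 240.14, 179.57, 0.00 m³/s; ΣQ_DR = 1929 m³/s, peak = 577.86 m³/s.
Runoff depth d = ΣQ_DR·Δt / A = 1929 × 3600 / (694 km²) = 10.01 mm.
The 1-cm UH is the DRH scaled by (10 mm)/d, so U_p = 577.86 × 10/10.01 = 577 m³/s.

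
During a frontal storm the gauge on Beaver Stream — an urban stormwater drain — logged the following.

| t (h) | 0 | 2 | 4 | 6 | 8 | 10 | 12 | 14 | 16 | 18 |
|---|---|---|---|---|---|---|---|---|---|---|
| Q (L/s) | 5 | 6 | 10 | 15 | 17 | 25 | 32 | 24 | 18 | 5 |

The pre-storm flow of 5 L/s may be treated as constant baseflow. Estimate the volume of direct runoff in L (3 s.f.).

V ≈ 7.70 × 10^5 L

Direct-runoff ordinates (Q − Q_b): 0.0, 1.0, 5.0, 10.0, 12.0, 20.0, 27.0, 19.0, 13.0, 0.0 L/s.
ΣQ_DR = 107.0 L/s.
With Δt = 2 h = 7200 s, V = ΣQ_DR · Δt = 107.0 × 7200 = 7.70 × 10^5 L.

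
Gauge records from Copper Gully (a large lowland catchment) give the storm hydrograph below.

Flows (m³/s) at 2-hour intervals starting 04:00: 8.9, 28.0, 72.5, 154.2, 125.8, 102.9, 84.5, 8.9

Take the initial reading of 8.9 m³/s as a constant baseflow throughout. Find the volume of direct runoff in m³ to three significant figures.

Direct-runoff ordinates (Q − Q_b): 0.0, 19.1, 63.6, 145.3, 116.9, 94.0, 75.6, 0.0 m³/s.
ΣQ_DR = 514.5 m³/s.
With Δt = 2 h = 7200 s, V = ΣQ_DR · Δt = 514.5 × 7200 = 3.70 × 10^6 m³.

V ≈ 3.70 × 10^6 m³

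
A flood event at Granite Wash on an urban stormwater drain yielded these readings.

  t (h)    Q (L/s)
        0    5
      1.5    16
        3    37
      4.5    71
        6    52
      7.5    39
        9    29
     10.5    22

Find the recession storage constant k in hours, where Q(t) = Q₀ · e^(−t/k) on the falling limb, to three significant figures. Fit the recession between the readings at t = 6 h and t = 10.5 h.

On the falling limb, Q drops from 52 to 22 L/s between t = 6 h and t = 10.5 h (Δt = 4.5 h).
k = −Δt / ln(Q₂/Q₁) = −4.5 / ln(22/52) = 5.23 h.

k ≈ 5.23 h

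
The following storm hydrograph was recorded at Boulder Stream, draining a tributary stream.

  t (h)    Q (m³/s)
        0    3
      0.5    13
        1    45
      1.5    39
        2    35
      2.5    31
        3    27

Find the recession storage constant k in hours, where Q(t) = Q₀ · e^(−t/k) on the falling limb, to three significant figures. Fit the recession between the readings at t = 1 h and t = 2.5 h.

k ≈ 4.02 h

On the falling limb, Q drops from 45 to 31 m³/s between t = 1 h and t = 2.5 h (Δt = 1.5 h).
k = −Δt / ln(Q₂/Q₁) = −1.5 / ln(31/45) = 4.02 h.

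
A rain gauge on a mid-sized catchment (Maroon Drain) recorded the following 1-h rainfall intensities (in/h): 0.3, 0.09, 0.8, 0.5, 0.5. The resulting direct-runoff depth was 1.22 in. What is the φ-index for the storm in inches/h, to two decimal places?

Only the 4 blocks with intensity above φ contribute runoff: 0.3, 0.8, 0.5, 0.5 in/h.
Σ(I−φ)·Δt = d  ⇒  (0.3+0.8+0.5+0.5 − 4φ)·1 = 1.22
φ = (2.100 − 1.22/1) / 4 = 0.22 in/h.

φ ≈ 0.22 in/h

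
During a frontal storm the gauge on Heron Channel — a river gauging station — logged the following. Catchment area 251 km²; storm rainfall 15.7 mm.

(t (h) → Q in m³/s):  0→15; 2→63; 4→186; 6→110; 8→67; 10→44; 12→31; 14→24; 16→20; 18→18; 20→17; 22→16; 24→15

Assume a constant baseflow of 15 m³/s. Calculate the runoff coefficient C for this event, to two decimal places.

ΣQ_DR = 431.0 m³/s; V = ΣQ_DR·Δt = 3.103 × 10^6 m³.
Runoff depth d = V / A = 12.36 mm.
C = d / P = 12.36 / 15.7 = 0.79.

C ≈ 0.79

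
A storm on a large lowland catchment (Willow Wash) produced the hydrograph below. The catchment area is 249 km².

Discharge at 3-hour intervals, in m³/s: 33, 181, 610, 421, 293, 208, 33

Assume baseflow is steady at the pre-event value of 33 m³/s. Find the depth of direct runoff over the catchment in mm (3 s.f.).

d ≈ 67.1 mm

Direct runoff: 0.0, 148.0, 577.0, 388.0, 260.0, 175.0, 0.0 m³/s; ΣQ_DR = 1548 m³/s.
V = ΣQ_DR · Δt = 1548 × 10800 s = 1.672 × 10^7 m³.
Over A = 249 km², depth = V / A = 67.1 mm.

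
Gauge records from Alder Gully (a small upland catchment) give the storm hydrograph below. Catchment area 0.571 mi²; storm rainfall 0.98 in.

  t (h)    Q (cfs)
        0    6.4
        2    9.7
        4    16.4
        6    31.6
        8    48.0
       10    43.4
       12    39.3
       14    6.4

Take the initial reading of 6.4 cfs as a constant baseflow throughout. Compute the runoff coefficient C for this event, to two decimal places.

C ≈ 0.83

ΣQ_DR = 150.0 cfs; V = ΣQ_DR·Δt = 1.080 × 10^6 ft³.
Runoff depth d = V / A = 0.8141 in.
C = d / P = 0.8141 / 0.98 = 0.83.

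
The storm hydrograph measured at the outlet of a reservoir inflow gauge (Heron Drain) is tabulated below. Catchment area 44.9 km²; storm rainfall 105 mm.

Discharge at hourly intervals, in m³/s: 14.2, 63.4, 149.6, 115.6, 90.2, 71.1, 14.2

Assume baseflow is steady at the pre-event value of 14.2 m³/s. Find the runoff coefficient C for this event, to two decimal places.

ΣQ_DR = 418.9 m³/s; V = ΣQ_DR·Δt = 1.508 × 10^6 m³.
Runoff depth d = V / A = 33.59 mm.
C = d / P = 33.59 / 105 = 0.32.

C ≈ 0.32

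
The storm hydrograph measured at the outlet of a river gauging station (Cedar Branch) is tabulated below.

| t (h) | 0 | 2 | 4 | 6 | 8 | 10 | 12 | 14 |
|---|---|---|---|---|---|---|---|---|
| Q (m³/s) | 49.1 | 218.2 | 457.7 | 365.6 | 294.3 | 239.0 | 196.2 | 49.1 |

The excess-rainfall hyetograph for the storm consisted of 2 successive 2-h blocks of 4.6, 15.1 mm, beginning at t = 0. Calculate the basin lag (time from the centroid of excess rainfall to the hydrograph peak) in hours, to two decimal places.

t_L ≈ 1.47 h

Centroid of excess rainfall: t_c = Σ P_i·t̄_i / ΣP_i = 2.5330 h (block centres at 1, 3 h).
Hydrograph peak occurs at t = 4 h, so basin lag t_L = 4 − 2.5330 = 1.47 h.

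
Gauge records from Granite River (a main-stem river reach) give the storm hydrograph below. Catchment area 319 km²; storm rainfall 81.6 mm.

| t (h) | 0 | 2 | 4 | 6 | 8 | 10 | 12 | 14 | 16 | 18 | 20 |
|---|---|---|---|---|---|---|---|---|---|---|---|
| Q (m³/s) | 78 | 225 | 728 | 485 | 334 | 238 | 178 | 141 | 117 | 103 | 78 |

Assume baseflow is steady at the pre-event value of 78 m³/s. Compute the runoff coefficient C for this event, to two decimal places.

C ≈ 0.51

ΣQ_DR = 1847 m³/s; V = ΣQ_DR·Δt = 1.330 × 10^7 m³.
Runoff depth d = V / A = 41.69 mm.
C = d / P = 41.69 / 81.6 = 0.51.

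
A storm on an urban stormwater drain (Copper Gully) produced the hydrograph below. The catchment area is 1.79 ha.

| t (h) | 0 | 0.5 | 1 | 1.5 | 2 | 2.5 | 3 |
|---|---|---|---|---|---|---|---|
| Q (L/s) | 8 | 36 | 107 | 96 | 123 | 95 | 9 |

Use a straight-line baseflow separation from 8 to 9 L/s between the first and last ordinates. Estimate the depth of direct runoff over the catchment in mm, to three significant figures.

d ≈ 41.7 mm

Direct runoff: 0.00, 27.83, 98.67, 87.50, 114.33, 86.17, 0.00 L/s; ΣQ_DR = 414.5 L/s.
V = ΣQ_DR · Δt = 414.5 × 1800 s = 7.461 × 10^5 L.
Over A = 1.79 ha, depth = V / A = 41.7 mm.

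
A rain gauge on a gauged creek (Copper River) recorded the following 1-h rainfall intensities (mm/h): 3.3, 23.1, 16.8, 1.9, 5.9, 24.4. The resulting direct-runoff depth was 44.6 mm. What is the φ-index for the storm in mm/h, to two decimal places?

φ ≈ 6.57 mm/h

Only the 3 blocks with intensity above φ contribute runoff: 23.1, 16.8, 24.4 mm/h.
Σ(I−φ)·Δt = d  ⇒  (23.1+16.8+24.4 − 3φ)·1 = 44.6
φ = (64.30 − 44.6/1) / 3 = 6.57 mm/h.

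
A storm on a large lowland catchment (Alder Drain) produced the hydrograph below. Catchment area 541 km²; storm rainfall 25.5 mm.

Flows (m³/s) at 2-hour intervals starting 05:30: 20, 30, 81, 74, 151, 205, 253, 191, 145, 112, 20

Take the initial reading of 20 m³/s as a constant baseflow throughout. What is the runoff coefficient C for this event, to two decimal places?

C ≈ 0.55

ΣQ_DR = 1062 m³/s; V = ΣQ_DR·Δt = 7.646 × 10^6 m³.
Runoff depth d = V / A = 14.13 mm.
C = d / P = 14.13 / 25.5 = 0.55.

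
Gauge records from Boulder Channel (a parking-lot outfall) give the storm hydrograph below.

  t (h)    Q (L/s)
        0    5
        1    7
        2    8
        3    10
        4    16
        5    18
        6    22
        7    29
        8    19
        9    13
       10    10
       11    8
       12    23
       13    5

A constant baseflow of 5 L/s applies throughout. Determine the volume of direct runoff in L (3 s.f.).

V ≈ 4.43 × 10^5 L

Direct-runoff ordinates (Q − Q_b): 0.0, 2.0, 3.0, 5.0, 11.0, 13.0, 17.0, 24.0, 14.0, 8.0, 5.0, 3.0, 18.0, 0.0 L/s.
ΣQ_DR = 123.0 L/s.
With Δt = 1 h = 3600 s, V = ΣQ_DR · Δt = 123.0 × 3600 = 4.43 × 10^5 L.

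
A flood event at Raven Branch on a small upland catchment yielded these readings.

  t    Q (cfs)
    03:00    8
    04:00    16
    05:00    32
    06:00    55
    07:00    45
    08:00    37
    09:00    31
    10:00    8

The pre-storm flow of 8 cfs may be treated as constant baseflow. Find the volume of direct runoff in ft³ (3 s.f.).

Direct-runoff ordinates (Q − Q_b): 0.0, 8.0, 24.0, 47.0, 37.0, 29.0, 23.0, 0.0 cfs.
ΣQ_DR = 168.0 cfs.
With Δt = 1 h = 3600 s, V = ΣQ_DR · Δt = 168.0 × 3600 = 6.05 × 10^5 ft³.

V ≈ 6.05 × 10^5 ft³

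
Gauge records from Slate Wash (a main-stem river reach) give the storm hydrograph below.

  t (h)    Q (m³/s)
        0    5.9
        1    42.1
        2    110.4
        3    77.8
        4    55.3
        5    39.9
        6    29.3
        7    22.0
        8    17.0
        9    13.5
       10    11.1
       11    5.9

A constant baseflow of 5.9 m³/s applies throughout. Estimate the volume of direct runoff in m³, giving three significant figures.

V ≈ 1.29 × 10^6 m³

Direct-runoff ordinates (Q − Q_b): 0.0, 36.2, 104.5, 71.9, 49.4, 34.0, 23.4, 16.1, 11.1, 7.6, 5.2, 0.0 m³/s.
ΣQ_DR = 359.4 m³/s.
With Δt = 1 h = 3600 s, V = ΣQ_DR · Δt = 359.4 × 3600 = 1.29 × 10^6 m³.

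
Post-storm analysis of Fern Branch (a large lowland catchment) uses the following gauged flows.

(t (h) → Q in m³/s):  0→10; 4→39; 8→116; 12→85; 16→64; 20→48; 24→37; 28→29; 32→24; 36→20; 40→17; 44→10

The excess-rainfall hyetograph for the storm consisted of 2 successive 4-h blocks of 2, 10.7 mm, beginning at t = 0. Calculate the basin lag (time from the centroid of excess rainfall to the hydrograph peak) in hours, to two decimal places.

t_L ≈ 2.63 h

Centroid of excess rainfall: t_c = Σ P_i·t̄_i / ΣP_i = 5.3701 h (block centres at 2, 6 h).
Hydrograph peak occurs at t = 8 h, so basin lag t_L = 8 − 5.3701 = 2.63 h.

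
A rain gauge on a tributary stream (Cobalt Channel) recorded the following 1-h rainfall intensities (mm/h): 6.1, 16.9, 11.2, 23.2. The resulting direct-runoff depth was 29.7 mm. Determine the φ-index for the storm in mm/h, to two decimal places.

Only the 3 blocks with intensity above φ contribute runoff: 16.9, 11.2, 23.2 mm/h.
Σ(I−φ)·Δt = d  ⇒  (16.9+11.2+23.2 − 3φ)·1 = 29.7
φ = (51.30 − 29.7/1) / 3 = 7.20 mm/h.

φ ≈ 7.20 mm/h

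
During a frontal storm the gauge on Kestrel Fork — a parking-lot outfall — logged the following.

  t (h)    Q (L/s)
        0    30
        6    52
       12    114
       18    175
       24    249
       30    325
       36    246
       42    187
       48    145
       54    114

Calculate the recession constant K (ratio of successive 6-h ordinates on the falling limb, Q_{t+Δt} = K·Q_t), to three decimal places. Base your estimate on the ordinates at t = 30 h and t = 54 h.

K ≈ 0.770

Using the recession-limb readings at t = 30 h and t = 54 h: Q falls from 325 to 114 L/s over 4 intervals.
K = (Q₂/Q₁)^(1/4) = (114/325)^(1/4) = 0.770.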